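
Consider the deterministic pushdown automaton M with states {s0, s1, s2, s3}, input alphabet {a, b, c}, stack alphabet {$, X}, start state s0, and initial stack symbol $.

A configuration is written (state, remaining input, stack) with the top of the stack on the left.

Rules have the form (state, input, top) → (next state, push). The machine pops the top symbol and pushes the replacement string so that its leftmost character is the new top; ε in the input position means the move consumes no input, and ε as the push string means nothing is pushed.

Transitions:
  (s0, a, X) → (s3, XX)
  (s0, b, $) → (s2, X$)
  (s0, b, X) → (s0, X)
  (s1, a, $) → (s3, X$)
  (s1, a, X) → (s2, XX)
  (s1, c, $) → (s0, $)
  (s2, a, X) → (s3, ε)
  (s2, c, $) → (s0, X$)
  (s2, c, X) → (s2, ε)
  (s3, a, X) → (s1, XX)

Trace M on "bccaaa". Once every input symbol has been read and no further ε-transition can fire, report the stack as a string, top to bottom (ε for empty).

(s0, bccaaa, $) ⊢ (s2, ccaaa, X$) ⊢ (s2, caaa, $) ⊢ (s0, aaa, X$) ⊢ (s3, aa, XX$) ⊢ (s1, a, XXX$) ⊢ (s2, ε, XXXX$)
All input consumed in state s2 with stack XXXX$.

XXXX$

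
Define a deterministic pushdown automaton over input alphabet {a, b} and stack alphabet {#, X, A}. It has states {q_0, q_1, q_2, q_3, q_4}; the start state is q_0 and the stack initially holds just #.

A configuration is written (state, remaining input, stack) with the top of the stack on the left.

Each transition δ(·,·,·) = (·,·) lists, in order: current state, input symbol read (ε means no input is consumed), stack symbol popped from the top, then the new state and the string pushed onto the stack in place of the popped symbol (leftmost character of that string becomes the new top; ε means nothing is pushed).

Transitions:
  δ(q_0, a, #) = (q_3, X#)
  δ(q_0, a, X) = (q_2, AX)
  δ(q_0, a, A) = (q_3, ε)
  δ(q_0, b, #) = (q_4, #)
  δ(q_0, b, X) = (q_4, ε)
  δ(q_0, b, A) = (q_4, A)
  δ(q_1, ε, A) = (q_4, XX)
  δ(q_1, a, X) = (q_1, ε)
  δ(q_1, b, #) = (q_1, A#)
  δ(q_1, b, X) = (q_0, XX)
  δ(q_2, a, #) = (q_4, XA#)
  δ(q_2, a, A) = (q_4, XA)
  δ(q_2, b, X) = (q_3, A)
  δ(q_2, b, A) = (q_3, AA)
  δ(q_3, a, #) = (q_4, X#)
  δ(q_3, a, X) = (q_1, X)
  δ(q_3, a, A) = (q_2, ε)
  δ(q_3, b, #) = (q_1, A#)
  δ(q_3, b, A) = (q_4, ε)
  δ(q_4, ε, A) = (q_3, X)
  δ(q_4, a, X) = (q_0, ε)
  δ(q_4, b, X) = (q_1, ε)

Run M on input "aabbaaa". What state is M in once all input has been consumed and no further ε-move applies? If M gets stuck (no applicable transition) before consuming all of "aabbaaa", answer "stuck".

(q_0, aabbaaa, #)
  read a, top #: go to q_3, push X# → (q_3, abbaaa, X#)
  read a, top X: go to q_1, push X → (q_1, bbaaa, X#)
  read b, top X: go to q_0, push XX → (q_0, baaa, XX#)
  read b, top X: go to q_4, push ε → (q_4, aaa, X#)
  read a, top X: go to q_0, push ε → (q_0, aa, #)
  read a, top #: go to q_3, push X# → (q_3, a, X#)
  read a, top X: go to q_1, push X → (q_1, ε, X#)
All input consumed; M is in state q_1.

q_1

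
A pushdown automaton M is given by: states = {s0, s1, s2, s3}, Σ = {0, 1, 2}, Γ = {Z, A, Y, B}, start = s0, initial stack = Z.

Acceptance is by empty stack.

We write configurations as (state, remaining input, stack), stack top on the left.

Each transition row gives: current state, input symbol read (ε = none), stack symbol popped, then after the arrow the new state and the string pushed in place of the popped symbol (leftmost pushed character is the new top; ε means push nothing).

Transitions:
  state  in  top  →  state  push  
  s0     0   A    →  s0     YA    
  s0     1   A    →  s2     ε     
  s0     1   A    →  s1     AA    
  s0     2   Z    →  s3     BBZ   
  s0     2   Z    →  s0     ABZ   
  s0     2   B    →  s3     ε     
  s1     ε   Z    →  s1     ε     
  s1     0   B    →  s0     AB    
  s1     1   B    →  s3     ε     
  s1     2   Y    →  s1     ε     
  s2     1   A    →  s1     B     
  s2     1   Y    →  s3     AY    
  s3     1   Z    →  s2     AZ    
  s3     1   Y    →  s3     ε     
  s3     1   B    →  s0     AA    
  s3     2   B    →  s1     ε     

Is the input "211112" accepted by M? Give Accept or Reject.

One accepting computation: (s0, 211112, Z) ⊢ (s3, 11112, BBZ) ⊢ (s0, 1112, AABZ) ⊢ (s2, 112, ABZ) ⊢ (s1, 12, BBZ) ⊢ (s3, 2, BZ) ⊢ (s1, ε, Z) ⊢ (s1, ε, ε)
All input consumed and the stack is empty.

Accept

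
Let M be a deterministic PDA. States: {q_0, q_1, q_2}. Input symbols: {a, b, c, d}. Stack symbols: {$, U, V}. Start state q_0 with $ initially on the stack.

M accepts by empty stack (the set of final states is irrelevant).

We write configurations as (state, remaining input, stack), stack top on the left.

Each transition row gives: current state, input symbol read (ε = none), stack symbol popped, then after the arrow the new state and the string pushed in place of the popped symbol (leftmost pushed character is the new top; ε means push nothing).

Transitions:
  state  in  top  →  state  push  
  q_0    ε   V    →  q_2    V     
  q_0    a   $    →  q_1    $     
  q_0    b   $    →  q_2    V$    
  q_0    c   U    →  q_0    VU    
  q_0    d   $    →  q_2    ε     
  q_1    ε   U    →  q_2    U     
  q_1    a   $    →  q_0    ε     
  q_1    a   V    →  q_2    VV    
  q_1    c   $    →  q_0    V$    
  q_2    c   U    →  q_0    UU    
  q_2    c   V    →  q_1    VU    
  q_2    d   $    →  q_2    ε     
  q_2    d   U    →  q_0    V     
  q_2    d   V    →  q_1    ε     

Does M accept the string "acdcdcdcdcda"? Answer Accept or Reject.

(q_0, acdcdcdcdcda, $)
  read a, top $: go to q_1, push $ → (q_1, cdcdcdcdcda, $)
  read c, top $: go to q_0, push V$ → (q_0, dcdcdcdcda, V$)
  ε-move, top V: go to q_2, push V → (q_2, dcdcdcdcda, V$)
  read d, top V: go to q_1, push ε → (q_1, cdcdcdcda, $)
  read c, top $: go to q_0, push V$ → (q_0, dcdcdcda, V$)
  ε-move, top V: go to q_2, push V → (q_2, dcdcdcda, V$)
  read d, top V: go to q_1, push ε → (q_1, cdcdcda, $)
  read c, top $: go to q_0, push V$ → (q_0, dcdcda, V$)
  ε-move, top V: go to q_2, push V → (q_2, dcdcda, V$)
  read d, top V: go to q_1, push ε → (q_1, cdcda, $)
  read c, top $: go to q_0, push V$ → (q_0, dcda, V$)
  ε-move, top V: go to q_2, push V → (q_2, dcda, V$)
  read d, top V: go to q_1, push ε → (q_1, cda, $)
  read c, top $: go to q_0, push V$ → (q_0, da, V$)
  ε-move, top V: go to q_2, push V → (q_2, da, V$)
  read d, top V: go to q_1, push ε → (q_1, a, $)
  read a, top $: go to q_0, push ε → (q_0, ε, ε)
All input consumed and the stack is empty.

Accept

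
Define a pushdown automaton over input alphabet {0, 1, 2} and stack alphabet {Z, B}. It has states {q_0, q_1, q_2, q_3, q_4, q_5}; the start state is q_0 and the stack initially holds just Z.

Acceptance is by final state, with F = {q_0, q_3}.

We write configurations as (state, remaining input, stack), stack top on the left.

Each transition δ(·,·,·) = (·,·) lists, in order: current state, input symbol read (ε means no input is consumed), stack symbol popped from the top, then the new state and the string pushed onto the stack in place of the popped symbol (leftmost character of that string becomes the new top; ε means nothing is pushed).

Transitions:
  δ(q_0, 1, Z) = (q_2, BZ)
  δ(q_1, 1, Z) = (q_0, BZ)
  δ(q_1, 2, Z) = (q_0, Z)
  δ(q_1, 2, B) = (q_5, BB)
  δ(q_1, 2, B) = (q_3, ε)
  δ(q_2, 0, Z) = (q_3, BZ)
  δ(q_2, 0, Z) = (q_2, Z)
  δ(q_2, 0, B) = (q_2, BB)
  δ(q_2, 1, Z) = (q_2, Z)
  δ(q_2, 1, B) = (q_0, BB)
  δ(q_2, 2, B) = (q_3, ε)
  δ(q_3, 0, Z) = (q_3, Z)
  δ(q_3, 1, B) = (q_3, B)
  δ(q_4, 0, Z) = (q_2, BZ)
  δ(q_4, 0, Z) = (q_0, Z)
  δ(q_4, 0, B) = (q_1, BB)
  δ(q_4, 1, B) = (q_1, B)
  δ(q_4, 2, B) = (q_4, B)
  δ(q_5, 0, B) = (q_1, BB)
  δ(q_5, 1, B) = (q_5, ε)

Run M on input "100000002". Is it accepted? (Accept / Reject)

One accepting computation: (q_0, 100000002, Z) ⊢ (q_2, 00000002, BZ) ⊢ (q_2, 0000002, BBZ) ⊢ (q_2, 000002, BBBZ) ⊢ (q_2, 00002, BBBBZ) ⊢ (q_2, 0002, BBBBBZ) ⊢ (q_2, 002, BBBBBBZ) ⊢ (q_2, 02, BBBBBBBZ) ⊢ (q_2, 2, BBBBBBBBZ) ⊢ (q_3, ε, BBBBBBBZ)
All input consumed and state q_3 ∈ F.

Accept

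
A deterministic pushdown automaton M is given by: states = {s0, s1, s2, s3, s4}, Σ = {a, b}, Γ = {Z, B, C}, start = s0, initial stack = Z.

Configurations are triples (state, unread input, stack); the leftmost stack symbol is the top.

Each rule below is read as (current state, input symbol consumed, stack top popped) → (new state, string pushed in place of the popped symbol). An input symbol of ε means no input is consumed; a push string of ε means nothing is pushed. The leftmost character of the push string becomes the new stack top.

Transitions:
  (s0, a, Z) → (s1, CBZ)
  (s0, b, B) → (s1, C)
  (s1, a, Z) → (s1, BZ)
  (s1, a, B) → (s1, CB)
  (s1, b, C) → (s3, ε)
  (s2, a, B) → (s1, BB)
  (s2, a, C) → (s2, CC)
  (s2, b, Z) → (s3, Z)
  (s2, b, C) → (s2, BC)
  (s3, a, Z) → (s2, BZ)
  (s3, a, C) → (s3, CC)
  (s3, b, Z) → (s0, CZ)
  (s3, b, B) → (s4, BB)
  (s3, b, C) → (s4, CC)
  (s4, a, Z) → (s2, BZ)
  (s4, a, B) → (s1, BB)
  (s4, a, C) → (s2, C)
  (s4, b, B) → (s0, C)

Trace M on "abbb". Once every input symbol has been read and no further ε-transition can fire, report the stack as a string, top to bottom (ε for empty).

(s0, abbb, Z)
  read a, top Z: go to s1, push CBZ → (s1, bbb, CBZ)
  read b, top C: go to s3, push ε → (s3, bb, BZ)
  read b, top B: go to s4, push BB → (s4, b, BBZ)
  read b, top B: go to s0, push C → (s0, ε, CBZ)
All input consumed in state s0 with stack CBZ.

CBZ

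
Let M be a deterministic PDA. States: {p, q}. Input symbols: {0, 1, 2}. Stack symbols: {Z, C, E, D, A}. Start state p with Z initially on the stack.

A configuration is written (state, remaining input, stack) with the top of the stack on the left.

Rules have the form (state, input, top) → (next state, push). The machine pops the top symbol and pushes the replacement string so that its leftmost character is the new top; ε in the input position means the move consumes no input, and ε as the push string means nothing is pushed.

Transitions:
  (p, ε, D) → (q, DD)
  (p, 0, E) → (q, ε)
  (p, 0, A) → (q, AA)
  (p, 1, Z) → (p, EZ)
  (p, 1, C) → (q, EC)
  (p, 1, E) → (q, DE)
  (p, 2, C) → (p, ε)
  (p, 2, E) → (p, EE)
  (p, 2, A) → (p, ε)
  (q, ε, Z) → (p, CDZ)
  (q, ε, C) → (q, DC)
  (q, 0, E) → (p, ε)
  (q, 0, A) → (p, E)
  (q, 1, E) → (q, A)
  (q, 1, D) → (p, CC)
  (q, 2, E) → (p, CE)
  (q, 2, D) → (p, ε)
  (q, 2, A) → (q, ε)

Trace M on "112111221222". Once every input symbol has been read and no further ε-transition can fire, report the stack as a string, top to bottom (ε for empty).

EEECCEZ

(p, 112111221222, Z)
  read 1, top Z: go to p, push EZ → (p, 12111221222, EZ)
  read 1, top E: go to q, push DE → (q, 2111221222, DEZ)
  read 2, top D: go to p, push ε → (p, 111221222, EZ)
  read 1, top E: go to q, push DE → (q, 11221222, DEZ)
  read 1, top D: go to p, push CC → (p, 1221222, CCEZ)
  read 1, top C: go to q, push EC → (q, 221222, ECCEZ)
  read 2, top E: go to p, push CE → (p, 21222, CECCEZ)
  read 2, top C: go to p, push ε → (p, 1222, ECCEZ)
  read 1, top E: go to q, push DE → (q, 222, DECCEZ)
  read 2, top D: go to p, push ε → (p, 22, ECCEZ)
  read 2, top E: go to p, push EE → (p, 2, EECCEZ)
  read 2, top E: go to p, push EE → (p, ε, EEECCEZ)
All input consumed in state p with stack EEECCEZ.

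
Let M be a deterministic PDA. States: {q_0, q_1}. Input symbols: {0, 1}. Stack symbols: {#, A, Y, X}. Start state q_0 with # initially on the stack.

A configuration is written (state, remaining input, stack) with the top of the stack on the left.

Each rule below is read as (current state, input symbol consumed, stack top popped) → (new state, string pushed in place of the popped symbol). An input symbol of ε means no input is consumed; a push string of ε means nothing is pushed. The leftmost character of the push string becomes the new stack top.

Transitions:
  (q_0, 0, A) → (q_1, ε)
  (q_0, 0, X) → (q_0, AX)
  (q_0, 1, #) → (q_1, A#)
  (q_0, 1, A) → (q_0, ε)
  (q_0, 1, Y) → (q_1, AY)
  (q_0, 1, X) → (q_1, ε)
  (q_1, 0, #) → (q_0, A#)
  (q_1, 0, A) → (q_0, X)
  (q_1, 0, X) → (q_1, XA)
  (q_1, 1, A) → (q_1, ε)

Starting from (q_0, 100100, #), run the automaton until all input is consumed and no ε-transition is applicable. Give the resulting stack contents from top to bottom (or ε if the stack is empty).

X#

(q_0, 100100, #)
  read 1, top #: go to q_1, push A# → (q_1, 00100, A#)
  read 0, top A: go to q_0, push X → (q_0, 0100, X#)
  read 0, top X: go to q_0, push AX → (q_0, 100, AX#)
  read 1, top A: go to q_0, push ε → (q_0, 00, X#)
  read 0, top X: go to q_0, push AX → (q_0, 0, AX#)
  read 0, top A: go to q_1, push ε → (q_1, ε, X#)
All input consumed in state q_1 with stack X#.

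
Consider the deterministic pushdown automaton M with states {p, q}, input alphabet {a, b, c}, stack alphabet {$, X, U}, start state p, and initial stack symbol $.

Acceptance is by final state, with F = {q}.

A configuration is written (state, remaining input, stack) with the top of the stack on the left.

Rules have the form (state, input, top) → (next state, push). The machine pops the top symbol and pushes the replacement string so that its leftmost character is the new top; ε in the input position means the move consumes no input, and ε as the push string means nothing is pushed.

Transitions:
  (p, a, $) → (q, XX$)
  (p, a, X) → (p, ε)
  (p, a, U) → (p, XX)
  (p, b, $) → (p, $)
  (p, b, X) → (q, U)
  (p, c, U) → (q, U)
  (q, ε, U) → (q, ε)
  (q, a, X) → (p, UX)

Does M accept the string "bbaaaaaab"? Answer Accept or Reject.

(p, bbaaaaaab, $)
  read b, top $: go to p, push $ → (p, baaaaaab, $)
  read b, top $: go to p, push $ → (p, aaaaaab, $)
  read a, top $: go to q, push XX$ → (q, aaaaab, XX$)
  read a, top X: go to p, push UX → (p, aaaab, UXX$)
  read a, top U: go to p, push XX → (p, aaab, XXXX$)
  read a, top X: go to p, push ε → (p, aab, XXX$)
  read a, top X: go to p, push ε → (p, ab, XX$)
  read a, top X: go to p, push ε → (p, b, X$)
  read b, top X: go to q, push U → (q, ε, U$)
All input consumed; state q ∈ F.

Accept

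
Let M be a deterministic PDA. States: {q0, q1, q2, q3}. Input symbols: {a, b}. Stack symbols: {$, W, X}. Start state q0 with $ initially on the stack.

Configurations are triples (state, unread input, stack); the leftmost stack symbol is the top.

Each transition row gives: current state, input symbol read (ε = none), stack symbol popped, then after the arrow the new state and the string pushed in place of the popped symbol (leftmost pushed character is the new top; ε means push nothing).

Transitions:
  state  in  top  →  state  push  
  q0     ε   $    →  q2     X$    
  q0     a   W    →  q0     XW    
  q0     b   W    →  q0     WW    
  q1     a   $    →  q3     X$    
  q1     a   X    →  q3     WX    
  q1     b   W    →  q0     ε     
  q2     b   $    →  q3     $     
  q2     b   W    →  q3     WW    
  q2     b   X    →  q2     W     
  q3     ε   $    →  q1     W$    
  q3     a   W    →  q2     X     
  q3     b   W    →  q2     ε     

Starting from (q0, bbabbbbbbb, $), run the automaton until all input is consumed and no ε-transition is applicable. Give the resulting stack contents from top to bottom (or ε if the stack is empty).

(q0, bbabbbbbbb, $) ⊢ (q2, bbabbbbbbb, X$) ⊢ (q2, babbbbbbb, W$) ⊢ (q3, abbbbbbb, WW$) ⊢ (q2, bbbbbbb, XW$) ⊢ (q2, bbbbbb, WW$) ⊢ (q3, bbbbb, WWW$) ⊢ (q2, bbbb, WW$) ⊢ (q3, bbb, WWW$) ⊢ (q2, bb, WW$) ⊢ (q3, b, WWW$) ⊢ (q2, ε, WW$)
All input consumed in state q2 with stack WW$.

WW$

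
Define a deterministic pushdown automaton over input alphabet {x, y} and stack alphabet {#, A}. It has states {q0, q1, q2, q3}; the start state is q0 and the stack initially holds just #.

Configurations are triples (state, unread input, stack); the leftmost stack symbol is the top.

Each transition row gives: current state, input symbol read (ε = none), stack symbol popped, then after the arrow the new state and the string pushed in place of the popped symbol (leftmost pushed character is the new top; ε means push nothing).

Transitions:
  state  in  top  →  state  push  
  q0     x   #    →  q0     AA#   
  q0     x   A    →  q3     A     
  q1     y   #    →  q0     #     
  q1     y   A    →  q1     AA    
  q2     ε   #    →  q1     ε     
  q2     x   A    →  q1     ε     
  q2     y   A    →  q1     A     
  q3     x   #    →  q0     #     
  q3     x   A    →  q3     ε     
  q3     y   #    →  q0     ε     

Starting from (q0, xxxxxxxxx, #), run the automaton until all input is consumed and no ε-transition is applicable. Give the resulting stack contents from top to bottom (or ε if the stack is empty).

#

(q0, xxxxxxxxx, #)
  read x, top #: go to q0, push AA# → (q0, xxxxxxxx, AA#)
  read x, top A: go to q3, push A → (q3, xxxxxxx, AA#)
  read x, top A: go to q3, push ε → (q3, xxxxxx, A#)
  read x, top A: go to q3, push ε → (q3, xxxxx, #)
  read x, top #: go to q0, push # → (q0, xxxx, #)
  read x, top #: go to q0, push AA# → (q0, xxx, AA#)
  read x, top A: go to q3, push A → (q3, xx, AA#)
  read x, top A: go to q3, push ε → (q3, x, A#)
  read x, top A: go to q3, push ε → (q3, ε, #)
All input consumed in state q3 with stack #.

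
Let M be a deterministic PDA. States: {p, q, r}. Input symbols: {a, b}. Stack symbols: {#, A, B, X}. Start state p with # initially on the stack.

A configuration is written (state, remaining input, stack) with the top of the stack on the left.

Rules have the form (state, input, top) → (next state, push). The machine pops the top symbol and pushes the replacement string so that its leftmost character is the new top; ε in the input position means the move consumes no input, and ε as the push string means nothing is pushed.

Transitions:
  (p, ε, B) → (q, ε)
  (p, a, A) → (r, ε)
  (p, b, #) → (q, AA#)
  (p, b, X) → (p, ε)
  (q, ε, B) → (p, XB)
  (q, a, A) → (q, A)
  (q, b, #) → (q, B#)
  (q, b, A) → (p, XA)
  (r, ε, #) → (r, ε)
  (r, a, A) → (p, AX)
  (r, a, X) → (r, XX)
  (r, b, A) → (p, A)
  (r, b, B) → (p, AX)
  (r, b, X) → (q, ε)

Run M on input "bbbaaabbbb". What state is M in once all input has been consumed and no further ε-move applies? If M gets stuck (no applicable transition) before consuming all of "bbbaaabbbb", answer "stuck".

(p, bbbaaabbbb, #)
  read b, top #: go to q, push AA# → (q, bbaaabbbb, AA#)
  read b, top A: go to p, push XA → (p, baaabbbb, XAA#)
  read b, top X: go to p, push ε → (p, aaabbbb, AA#)
  read a, top A: go to r, push ε → (r, aabbbb, A#)
  read a, top A: go to p, push AX → (p, abbbb, AX#)
  read a, top A: go to r, push ε → (r, bbbb, X#)
  read b, top X: go to q, push ε → (q, bbb, #)
  read b, top #: go to q, push B# → (q, bb, B#)
  ε-move, top B: go to p, push XB → (p, bb, XB#)
  read b, top X: go to p, push ε → (p, b, B#)
  ε-move, top B: go to q, push ε → (q, b, #)
  read b, top #: go to q, push B# → (q, ε, B#)
  ε-move, top B: go to p, push XB → (p, ε, XB#)
All input consumed; M is in state p.

p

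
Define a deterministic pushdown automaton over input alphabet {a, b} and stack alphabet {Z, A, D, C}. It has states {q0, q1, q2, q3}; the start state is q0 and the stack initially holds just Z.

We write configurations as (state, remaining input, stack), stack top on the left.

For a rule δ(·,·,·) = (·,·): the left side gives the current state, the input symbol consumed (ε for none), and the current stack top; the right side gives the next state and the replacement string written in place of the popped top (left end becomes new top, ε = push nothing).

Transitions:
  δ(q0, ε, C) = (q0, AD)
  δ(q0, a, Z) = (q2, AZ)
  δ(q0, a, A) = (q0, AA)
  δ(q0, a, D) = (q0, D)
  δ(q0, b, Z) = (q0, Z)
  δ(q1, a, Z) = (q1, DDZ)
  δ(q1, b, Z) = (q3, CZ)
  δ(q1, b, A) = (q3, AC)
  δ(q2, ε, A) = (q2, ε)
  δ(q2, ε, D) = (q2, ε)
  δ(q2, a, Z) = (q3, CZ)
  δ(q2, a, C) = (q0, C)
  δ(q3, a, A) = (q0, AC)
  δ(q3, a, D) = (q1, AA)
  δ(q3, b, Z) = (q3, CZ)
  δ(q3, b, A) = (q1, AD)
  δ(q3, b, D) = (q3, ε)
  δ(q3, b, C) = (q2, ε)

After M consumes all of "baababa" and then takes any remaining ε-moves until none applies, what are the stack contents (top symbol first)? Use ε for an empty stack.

CZ

(q0, baababa, Z) ⊢ (q0, aababa, Z) ⊢ (q2, ababa, AZ) ⊢ (q2, ababa, Z) ⊢ (q3, baba, CZ) ⊢ (q2, aba, Z) ⊢ (q3, ba, CZ) ⊢ (q2, a, Z) ⊢ (q3, ε, CZ)
All input consumed in state q3 with stack CZ.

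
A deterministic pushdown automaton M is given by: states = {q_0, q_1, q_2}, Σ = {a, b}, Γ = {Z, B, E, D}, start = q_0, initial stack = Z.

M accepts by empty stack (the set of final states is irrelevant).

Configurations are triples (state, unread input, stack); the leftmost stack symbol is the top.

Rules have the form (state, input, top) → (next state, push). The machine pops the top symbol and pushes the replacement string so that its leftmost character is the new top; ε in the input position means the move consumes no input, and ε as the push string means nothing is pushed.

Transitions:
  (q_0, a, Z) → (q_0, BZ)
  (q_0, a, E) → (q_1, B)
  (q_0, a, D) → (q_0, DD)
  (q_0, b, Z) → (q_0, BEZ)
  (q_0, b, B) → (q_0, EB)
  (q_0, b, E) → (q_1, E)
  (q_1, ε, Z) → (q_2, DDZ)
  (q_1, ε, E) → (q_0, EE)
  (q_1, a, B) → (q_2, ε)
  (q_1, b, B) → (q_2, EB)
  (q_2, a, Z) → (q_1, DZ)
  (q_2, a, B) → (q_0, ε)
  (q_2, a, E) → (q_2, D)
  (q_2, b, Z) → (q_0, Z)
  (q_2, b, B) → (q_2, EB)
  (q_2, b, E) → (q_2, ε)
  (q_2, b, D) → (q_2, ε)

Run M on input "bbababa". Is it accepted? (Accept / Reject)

Reject

(q_0, bbababa, Z)
  read b, top Z: go to q_0, push BEZ → (q_0, bababa, BEZ)
  read b, top B: go to q_0, push EB → (q_0, ababa, EBEZ)
  read a, top E: go to q_1, push B → (q_1, baba, BBEZ)
  read b, top B: go to q_2, push EB → (q_2, aba, EBBEZ)
  read a, top E: go to q_2, push D → (q_2, ba, DBBEZ)
  read b, top D: go to q_2, push ε → (q_2, a, BBEZ)
  read a, top B: go to q_0, push ε → (q_0, ε, BEZ)
All input consumed; stack is BEZ, not empty, and no further ε-move applies.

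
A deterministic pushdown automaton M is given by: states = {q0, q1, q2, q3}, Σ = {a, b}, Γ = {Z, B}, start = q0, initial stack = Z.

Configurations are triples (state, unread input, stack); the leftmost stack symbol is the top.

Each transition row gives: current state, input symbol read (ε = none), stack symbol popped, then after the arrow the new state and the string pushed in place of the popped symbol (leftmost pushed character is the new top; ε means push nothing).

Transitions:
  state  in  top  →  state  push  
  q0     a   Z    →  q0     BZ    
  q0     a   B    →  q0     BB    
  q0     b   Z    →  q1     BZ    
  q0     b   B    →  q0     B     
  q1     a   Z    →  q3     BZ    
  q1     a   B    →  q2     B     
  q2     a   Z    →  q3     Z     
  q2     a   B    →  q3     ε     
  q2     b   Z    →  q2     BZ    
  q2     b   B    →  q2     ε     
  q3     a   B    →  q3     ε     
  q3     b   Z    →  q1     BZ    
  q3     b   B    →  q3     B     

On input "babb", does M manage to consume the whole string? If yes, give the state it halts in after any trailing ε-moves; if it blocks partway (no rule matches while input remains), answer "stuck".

q2

(q0, babb, Z) ⊢ (q1, abb, BZ) ⊢ (q2, bb, BZ) ⊢ (q2, b, Z) ⊢ (q2, ε, BZ)
All input consumed; M is in state q2.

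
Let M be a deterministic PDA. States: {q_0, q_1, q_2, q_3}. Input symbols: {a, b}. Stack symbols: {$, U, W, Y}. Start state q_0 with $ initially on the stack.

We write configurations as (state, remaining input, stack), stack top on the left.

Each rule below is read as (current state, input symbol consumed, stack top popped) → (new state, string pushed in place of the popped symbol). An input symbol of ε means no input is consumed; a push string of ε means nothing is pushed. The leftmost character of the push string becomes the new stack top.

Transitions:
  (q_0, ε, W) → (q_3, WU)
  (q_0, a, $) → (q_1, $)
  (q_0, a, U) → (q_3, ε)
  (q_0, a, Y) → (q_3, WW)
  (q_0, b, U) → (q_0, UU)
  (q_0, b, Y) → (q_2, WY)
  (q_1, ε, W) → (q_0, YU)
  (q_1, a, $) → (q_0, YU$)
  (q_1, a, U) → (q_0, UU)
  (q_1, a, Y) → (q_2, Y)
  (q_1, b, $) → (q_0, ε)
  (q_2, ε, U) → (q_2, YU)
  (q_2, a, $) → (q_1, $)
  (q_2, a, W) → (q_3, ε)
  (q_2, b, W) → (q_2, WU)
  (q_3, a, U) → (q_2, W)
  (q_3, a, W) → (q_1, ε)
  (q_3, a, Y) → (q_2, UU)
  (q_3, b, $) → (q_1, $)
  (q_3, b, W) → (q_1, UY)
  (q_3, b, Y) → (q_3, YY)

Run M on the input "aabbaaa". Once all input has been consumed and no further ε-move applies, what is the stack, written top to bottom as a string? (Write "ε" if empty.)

(q_0, aabbaaa, $) ⊢ (q_1, abbaaa, $) ⊢ (q_0, bbaaa, YU$) ⊢ (q_2, baaa, WYU$) ⊢ (q_2, aaa, WUYU$) ⊢ (q_3, aa, UYU$) ⊢ (q_2, a, WYU$) ⊢ (q_3, ε, YU$)
All input consumed in state q_3 with stack YU$.

YU$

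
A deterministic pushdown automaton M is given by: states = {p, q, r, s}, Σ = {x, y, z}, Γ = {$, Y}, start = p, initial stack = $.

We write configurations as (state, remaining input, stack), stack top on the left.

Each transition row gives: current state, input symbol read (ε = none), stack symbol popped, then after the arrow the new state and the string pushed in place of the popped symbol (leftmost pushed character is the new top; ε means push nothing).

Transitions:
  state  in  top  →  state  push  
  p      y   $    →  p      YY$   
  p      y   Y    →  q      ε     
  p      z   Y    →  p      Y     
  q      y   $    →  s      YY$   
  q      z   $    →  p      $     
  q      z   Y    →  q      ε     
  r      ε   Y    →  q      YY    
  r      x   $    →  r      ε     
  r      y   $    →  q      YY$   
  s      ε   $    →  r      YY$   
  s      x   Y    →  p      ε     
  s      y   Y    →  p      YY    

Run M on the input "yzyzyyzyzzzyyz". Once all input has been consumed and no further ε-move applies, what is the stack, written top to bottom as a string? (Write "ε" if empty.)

(p, yzyzyyzyzzzyyz, $)
  read y, top $: go to p, push YY$ → (p, zyzyyzyzzzyyz, YY$)
  read z, top Y: go to p, push Y → (p, yzyyzyzzzyyz, YY$)
  read y, top Y: go to q, push ε → (q, zyyzyzzzyyz, Y$)
  read z, top Y: go to q, push ε → (q, yyzyzzzyyz, $)
  read y, top $: go to s, push YY$ → (s, yzyzzzyyz, YY$)
  read y, top Y: go to p, push YY → (p, zyzzzyyz, YYY$)
  read z, top Y: go to p, push Y → (p, yzzzyyz, YYY$)
  read y, top Y: go to q, push ε → (q, zzzyyz, YY$)
  read z, top Y: go to q, push ε → (q, zzyyz, Y$)
  read z, top Y: go to q, push ε → (q, zyyz, $)
  read z, top $: go to p, push $ → (p, yyz, $)
  read y, top $: go to p, push YY$ → (p, yz, YY$)
  read y, top Y: go to q, push ε → (q, z, Y$)
  read z, top Y: go to q, push ε → (q, ε, $)
All input consumed in state q with stack $.

$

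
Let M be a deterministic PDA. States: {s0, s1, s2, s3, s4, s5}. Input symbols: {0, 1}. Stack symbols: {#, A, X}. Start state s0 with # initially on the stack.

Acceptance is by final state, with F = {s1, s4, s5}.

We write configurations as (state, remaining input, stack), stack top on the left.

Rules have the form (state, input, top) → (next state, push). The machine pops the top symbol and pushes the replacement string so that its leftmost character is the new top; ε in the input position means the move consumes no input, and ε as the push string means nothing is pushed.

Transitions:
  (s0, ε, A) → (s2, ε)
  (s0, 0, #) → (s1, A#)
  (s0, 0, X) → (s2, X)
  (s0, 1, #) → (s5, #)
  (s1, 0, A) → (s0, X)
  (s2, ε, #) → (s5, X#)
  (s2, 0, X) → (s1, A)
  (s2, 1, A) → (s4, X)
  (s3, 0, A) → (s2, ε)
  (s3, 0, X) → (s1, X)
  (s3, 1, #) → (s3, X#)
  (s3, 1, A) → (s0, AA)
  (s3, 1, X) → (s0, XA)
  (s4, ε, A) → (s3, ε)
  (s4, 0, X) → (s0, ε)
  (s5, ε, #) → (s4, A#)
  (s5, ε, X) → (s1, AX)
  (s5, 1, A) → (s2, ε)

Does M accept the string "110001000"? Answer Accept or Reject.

Reject

(s0, 110001000, #) ⊢ (s5, 10001000, #) ⊢ (s4, 10001000, A#) ⊢ (s3, 10001000, #) ⊢ (s3, 0001000, X#) ⊢ (s1, 001000, X#)
No transition applies at (s1, 001000, X#); input not fully consumed.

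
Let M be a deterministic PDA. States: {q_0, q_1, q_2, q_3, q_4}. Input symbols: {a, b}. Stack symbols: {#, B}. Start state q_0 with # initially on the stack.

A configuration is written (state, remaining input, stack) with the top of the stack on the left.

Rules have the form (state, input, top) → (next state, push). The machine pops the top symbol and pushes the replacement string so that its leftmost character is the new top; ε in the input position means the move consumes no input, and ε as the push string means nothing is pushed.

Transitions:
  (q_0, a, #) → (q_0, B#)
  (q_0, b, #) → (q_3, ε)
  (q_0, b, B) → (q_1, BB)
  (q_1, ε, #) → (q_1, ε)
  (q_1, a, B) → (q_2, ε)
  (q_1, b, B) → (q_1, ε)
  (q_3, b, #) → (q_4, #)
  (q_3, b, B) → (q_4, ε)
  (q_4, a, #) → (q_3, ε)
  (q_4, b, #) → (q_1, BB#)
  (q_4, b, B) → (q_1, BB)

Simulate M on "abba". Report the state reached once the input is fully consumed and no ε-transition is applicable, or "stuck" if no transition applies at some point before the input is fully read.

q_2

(q_0, abba, #) ⊢ (q_0, bba, B#) ⊢ (q_1, ba, BB#) ⊢ (q_1, a, B#) ⊢ (q_2, ε, #)
All input consumed; M is in state q_2.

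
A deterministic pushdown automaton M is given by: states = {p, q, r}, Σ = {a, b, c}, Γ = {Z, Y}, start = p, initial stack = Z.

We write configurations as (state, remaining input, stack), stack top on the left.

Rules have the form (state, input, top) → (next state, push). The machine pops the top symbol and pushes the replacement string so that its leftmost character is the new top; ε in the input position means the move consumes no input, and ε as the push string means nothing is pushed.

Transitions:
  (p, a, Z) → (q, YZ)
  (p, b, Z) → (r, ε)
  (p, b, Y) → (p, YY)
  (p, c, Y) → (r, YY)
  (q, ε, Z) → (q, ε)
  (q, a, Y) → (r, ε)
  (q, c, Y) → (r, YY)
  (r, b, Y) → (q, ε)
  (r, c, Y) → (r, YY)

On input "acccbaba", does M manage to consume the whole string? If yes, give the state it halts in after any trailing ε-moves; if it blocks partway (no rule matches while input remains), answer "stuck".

(p, acccbaba, Z)
  read a, top Z: go to q, push YZ → (q, cccbaba, YZ)
  read c, top Y: go to r, push YY → (r, ccbaba, YYZ)
  read c, top Y: go to r, push YY → (r, cbaba, YYYZ)
  read c, top Y: go to r, push YY → (r, baba, YYYYZ)
  read b, top Y: go to q, push ε → (q, aba, YYYZ)
  read a, top Y: go to r, push ε → (r, ba, YYZ)
  read b, top Y: go to q, push ε → (q, a, YZ)
  read a, top Y: go to r, push ε → (r, ε, Z)
All input consumed; M is in state r.

r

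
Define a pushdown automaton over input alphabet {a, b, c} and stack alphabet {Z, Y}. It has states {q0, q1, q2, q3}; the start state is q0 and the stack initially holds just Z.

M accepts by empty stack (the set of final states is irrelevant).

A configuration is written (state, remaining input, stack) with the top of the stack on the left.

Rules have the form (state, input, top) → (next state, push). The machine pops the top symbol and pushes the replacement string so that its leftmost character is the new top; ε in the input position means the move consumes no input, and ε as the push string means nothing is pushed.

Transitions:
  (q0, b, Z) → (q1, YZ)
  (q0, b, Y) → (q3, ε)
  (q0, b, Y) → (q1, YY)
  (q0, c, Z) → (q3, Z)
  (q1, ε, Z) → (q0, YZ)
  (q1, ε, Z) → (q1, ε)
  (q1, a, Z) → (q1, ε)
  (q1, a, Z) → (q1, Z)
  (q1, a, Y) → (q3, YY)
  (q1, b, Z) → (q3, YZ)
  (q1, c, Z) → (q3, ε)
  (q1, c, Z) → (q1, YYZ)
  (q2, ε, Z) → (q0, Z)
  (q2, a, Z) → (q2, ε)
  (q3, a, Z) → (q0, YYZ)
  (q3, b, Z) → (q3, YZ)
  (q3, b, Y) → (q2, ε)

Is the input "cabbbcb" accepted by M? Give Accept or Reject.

No computation consumes all input and empties the stack.

Reject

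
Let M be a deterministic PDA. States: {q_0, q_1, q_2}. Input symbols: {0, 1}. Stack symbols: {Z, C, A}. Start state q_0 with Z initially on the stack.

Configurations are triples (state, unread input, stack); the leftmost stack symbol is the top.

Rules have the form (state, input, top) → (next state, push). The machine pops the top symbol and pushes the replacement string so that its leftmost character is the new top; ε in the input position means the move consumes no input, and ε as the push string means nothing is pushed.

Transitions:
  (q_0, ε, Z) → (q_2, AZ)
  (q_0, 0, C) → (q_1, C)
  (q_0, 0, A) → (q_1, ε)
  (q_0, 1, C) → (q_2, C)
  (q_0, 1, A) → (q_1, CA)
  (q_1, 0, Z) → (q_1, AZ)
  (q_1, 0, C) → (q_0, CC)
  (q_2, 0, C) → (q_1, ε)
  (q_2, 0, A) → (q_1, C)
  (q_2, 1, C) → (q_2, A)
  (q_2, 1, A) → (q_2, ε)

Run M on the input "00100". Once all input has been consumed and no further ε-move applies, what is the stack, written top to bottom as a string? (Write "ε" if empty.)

(q_0, 00100, Z)
  ε-move, top Z: go to q_2, push AZ → (q_2, 00100, AZ)
  read 0, top A: go to q_1, push C → (q_1, 0100, CZ)
  read 0, top C: go to q_0, push CC → (q_0, 100, CCZ)
  read 1, top C: go to q_2, push C → (q_2, 00, CCZ)
  read 0, top C: go to q_1, push ε → (q_1, 0, CZ)
  read 0, top C: go to q_0, push CC → (q_0, ε, CCZ)
All input consumed in state q_0 with stack CCZ.

CCZ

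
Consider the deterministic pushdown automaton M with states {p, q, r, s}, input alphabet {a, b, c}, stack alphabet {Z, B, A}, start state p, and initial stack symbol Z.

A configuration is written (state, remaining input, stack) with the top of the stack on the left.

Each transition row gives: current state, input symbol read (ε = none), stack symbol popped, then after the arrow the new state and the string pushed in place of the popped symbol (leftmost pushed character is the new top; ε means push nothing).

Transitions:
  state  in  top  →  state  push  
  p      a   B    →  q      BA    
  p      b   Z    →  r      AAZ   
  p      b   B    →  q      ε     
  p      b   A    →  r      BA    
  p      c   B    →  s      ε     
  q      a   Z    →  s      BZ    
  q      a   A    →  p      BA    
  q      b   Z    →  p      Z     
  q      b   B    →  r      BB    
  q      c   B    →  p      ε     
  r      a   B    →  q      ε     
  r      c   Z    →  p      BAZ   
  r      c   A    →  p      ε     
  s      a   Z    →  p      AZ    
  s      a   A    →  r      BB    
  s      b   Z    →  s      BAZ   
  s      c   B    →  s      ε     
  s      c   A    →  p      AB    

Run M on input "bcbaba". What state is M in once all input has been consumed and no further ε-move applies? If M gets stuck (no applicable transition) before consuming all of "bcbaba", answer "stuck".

stuck

(p, bcbaba, Z)
  read b, top Z: go to r, push AAZ → (r, cbaba, AAZ)
  read c, top A: go to p, push ε → (p, baba, AZ)
  read b, top A: go to r, push BA → (r, aba, BAZ)
  read a, top B: go to q, push ε → (q, ba, AZ)
No transition for (q, b, top A); M blocks with input ba remaining.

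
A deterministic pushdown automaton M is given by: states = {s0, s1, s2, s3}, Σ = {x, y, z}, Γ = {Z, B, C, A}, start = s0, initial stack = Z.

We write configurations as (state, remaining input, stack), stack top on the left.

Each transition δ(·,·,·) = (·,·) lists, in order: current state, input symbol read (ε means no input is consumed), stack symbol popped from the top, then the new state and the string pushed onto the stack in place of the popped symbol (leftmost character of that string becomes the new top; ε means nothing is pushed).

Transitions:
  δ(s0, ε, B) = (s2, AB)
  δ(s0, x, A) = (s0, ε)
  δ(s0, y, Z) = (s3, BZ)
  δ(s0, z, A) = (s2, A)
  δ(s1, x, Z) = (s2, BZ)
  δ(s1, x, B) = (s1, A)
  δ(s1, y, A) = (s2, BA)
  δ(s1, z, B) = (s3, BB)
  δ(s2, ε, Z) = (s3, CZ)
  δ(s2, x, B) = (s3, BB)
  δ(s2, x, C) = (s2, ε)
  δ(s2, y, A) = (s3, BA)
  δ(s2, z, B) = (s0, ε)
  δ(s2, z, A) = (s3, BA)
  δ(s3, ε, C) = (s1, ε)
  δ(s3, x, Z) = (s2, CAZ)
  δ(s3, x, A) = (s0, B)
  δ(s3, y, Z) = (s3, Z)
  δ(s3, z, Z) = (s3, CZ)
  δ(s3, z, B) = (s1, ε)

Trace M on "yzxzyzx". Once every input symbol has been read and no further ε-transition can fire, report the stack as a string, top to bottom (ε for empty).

BZ

(s0, yzxzyzx, Z)
  read y, top Z: go to s3, push BZ → (s3, zxzyzx, BZ)
  read z, top B: go to s1, push ε → (s1, xzyzx, Z)
  read x, top Z: go to s2, push BZ → (s2, zyzx, BZ)
  read z, top B: go to s0, push ε → (s0, yzx, Z)
  read y, top Z: go to s3, push BZ → (s3, zx, BZ)
  read z, top B: go to s1, push ε → (s1, x, Z)
  read x, top Z: go to s2, push BZ → (s2, ε, BZ)
All input consumed in state s2 with stack BZ.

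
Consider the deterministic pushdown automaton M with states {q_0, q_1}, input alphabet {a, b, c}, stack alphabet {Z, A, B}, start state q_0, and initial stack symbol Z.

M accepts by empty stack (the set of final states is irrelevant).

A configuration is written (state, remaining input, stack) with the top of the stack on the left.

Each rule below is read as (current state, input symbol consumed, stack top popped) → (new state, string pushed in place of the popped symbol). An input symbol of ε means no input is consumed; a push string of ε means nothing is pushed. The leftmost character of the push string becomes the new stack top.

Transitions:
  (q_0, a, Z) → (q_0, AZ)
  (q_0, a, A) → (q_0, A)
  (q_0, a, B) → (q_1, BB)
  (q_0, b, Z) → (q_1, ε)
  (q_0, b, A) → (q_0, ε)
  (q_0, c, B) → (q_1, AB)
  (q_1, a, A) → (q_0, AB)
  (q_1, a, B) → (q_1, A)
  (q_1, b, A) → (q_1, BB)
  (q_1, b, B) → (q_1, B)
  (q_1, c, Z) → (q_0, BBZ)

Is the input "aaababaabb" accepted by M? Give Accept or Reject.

Accept

(q_0, aaababaabb, Z) ⊢ (q_0, aababaabb, AZ) ⊢ (q_0, ababaabb, AZ) ⊢ (q_0, babaabb, AZ) ⊢ (q_0, abaabb, Z) ⊢ (q_0, baabb, AZ) ⊢ (q_0, aabb, Z) ⊢ (q_0, abb, AZ) ⊢ (q_0, bb, AZ) ⊢ (q_0, b, Z) ⊢ (q_1, ε, ε)
All input consumed and the stack is empty.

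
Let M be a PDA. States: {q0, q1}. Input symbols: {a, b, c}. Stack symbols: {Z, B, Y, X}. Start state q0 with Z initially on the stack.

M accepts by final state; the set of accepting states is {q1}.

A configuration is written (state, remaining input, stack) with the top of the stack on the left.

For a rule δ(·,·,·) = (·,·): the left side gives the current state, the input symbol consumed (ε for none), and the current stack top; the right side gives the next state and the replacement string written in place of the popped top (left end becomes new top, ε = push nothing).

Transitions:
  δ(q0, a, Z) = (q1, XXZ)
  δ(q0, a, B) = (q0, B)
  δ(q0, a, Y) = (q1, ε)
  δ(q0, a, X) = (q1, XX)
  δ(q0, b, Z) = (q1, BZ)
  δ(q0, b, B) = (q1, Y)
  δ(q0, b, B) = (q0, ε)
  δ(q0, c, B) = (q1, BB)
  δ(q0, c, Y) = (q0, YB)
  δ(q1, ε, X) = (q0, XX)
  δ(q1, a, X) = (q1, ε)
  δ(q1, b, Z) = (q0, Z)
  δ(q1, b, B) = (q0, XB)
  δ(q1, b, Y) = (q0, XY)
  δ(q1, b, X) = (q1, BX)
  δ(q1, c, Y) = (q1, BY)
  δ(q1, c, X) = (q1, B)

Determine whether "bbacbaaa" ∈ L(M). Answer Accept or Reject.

One accepting computation: (q0, bbacbaaa, Z) ⊢ (q1, bacbaaa, BZ) ⊢ (q0, acbaaa, XBZ) ⊢ (q1, cbaaa, XXBZ) ⊢ (q1, baaa, BXBZ) ⊢ (q0, aaa, XBXBZ) ⊢ (q1, aa, XXBXBZ) ⊢ (q1, a, XBXBZ) ⊢ (q1, ε, BXBZ)
All input consumed and state q1 ∈ F.

Accept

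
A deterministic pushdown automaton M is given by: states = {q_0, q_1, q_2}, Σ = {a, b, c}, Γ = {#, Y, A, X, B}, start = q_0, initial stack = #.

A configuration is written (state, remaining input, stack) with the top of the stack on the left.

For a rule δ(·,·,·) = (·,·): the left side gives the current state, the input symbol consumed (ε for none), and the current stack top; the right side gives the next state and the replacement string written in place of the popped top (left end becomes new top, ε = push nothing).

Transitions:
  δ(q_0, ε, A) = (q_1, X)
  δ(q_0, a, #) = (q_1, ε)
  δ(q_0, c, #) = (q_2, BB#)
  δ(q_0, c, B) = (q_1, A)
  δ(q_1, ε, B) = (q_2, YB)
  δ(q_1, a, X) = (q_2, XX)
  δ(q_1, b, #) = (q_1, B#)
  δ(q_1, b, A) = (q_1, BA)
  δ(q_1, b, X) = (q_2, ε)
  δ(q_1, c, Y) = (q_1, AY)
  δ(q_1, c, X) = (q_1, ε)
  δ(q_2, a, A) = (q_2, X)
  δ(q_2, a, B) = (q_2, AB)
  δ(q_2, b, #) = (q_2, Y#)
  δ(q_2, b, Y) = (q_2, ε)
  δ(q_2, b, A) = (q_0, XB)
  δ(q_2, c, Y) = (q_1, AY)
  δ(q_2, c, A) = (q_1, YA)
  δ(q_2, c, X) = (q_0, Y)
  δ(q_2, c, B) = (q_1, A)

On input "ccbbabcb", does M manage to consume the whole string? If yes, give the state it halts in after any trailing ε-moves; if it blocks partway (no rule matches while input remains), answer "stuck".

(q_0, ccbbabcb, #)
  read c, top #: go to q_2, push BB# → (q_2, cbbabcb, BB#)
  read c, top B: go to q_1, push A → (q_1, bbabcb, AB#)
  read b, top A: go to q_1, push BA → (q_1, babcb, BAB#)
  ε-move, top B: go to q_2, push YB → (q_2, babcb, YBAB#)
  read b, top Y: go to q_2, push ε → (q_2, abcb, BAB#)
  read a, top B: go to q_2, push AB → (q_2, bcb, ABAB#)
  read b, top A: go to q_0, push XB → (q_0, cb, XBBAB#)
No transition for (q_0, c, top X); M blocks with input cb remaining.

stuck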